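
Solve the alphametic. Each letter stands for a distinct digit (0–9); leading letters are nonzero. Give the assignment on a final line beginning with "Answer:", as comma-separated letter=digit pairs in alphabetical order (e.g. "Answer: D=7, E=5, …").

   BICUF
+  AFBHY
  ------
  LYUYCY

Step 1. [col 1: F + Y ≡ Y (mod 10)] in column 1 we have F+Y≡Y with carry-in 0; given nothing yet and all letters distinct, none taken yet, that pins F to 0. So F=0.
Step 2. [col 1: F + Y ≡ Y (mod 10)] several values work for Y in column 1 (F + Y ≡ Y (mod 10), carry-in 0); try Y=2, so Y=2.
Step 3. [col 2: U + H ≡ C (mod 10)] no forcing yet in column 2 (carry-in 0); H=7 is free and consistent — try it. So H=7.
Step 4. [col 2: U + H ≡ C (mod 10)] no forcing yet in column 2 (carry-in 0); C=3 is free and consistent — try it ⇒ C=3.
Step 5. [col 2: U + H ≡ C (mod 10)] from column 2 (H=7, C=3, carry-in 0, digits 0,2,3,7 already taken and all letters distinct): U must equal 6, so U=6.
Step 6. [L] adding two 5-digit numbers gives at most 5+1 digits, and here it does — L is that final carry and must be 1. So L=1.
Step 7. [col 3: C + B ≡ Y (mod 10)] from column 3 (C=3, Y=2, carry-in 1, digits 0,1,2,3,6,7 already taken and all letters distinct): B must equal 8, so B=8.
Step 8. [col 4: I + F ≡ U (mod 10)] column 4: given F=0, U=6, carry-in 1, and digits 0,1,2,3,6,7,8 already taken and all letters distinct, I+F≡U (mod 10) forces I=5 ⇒ I=5.
Step 9. [col 5: B + A ≡ Y (mod 10)] column 5 reads B+A+carry(0)=Y with B=8, Y=2; with digits 0,1,2,3,5,6,7,8 already taken and all letters distinct, the only value for A is 4, so A=4.

Answer: A=4, B=8, C=3, F=0, H=7, I=5, L=1, U=6, Y=2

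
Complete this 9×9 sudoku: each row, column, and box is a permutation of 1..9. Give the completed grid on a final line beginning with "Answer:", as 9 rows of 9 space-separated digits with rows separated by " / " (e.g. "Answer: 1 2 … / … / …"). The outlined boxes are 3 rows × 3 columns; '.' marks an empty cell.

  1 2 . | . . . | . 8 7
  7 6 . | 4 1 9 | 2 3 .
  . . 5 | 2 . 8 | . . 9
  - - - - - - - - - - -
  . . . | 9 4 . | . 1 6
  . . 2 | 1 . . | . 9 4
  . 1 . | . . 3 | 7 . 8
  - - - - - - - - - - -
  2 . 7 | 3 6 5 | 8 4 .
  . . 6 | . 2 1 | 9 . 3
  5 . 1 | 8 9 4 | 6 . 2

Step 1. [r5c5∈{5,7,8}] across col 5, 8 lands solely at r5c5, so r5c5=8.
Step 2. [r6c5∈{5}] nothing but 5 survives at r6c5, so r6c5=5.
Step 3. [r9c2∈{3}] nothing but 3 survives at r9c2, so r9c2=3.
Step 4. [r3c2∈{4}] r3c2 has the single candidate 4, so r3c2=4.
Step 5. [r3c1∈{3}] r3c1 is down to just 3. So r3c1=3.
Step 6. [r4c1∈{8}] r4c1 is down to just 8, so r4c1=8.
Step 7. [r6c1∈{4,6,9}] col 1 places 9 nowhere but r6c1. So r6c1=9.
Step 8. [r6c4∈{6}] r6c4's peers cover all but 6, so r6c4=6.
Step 9. [r5c6∈{7}] r5c6 is down to just 7 ⇒ r5c6=7.
Step 10. [r5c7∈{3,5}] row 5 places 3 nowhere but r5c7 ⇒ r5c7=3.
Step 11. [r4c7∈{5}] r4c7 has the single candidate 5 ⇒ r4c7=5.
Step 12. [r8c8∈{5,7}] row 8 places 5 nowhere but r8c8. So r8c8=5.
Step 13. [r5c2∈{5}] r5c2 has the single candidate 5 ⇒ r5c2=5.
Step 14. [r8c2∈{8}] r8c2 has the single candidate 8, so r8c2=8.
Step 15. [r6c8∈{2}] r6c8 is down to just 2. So r6c8=2.
Step 16. [r2c3∈{8}] r2c3 is down to just 8. So r2c3=8.
Step 17. [r9c8∈{7}] r9c8's peers cover all but 7. So r9c8=7.
Step 18. [r1c3∈{9}] nothing but 9 survives at r1c3. So r1c3=9.
Step 19. [r3c5∈{7}] r3c5 has the single candidate 7 ⇒ r3c5=7.
Step 20. [r4c3∈{3}] only 3 remains possible at r4c3 ⇒ r4c3=3.
Step 21. [r4c2∈{7}] r4c2 is down to just 7 ⇒ r4c2=7.
Step 22. [r6c3∈{4}] r6c3 is down to just 4, so r6c3=4.
Step 23. [r1c6∈{6}] r1c6 is down to just 6. So r1c6=6.
Step 24. [r7c2∈{9}] only 9 remains possible at r7c2, so r7c2=9.
Step 25. [r8c1∈{4}] nothing but 4 survives at r8c1. So r8c1=4.
Step 26. [r1c4∈{5}] r1c4's peers cover all but 5. So r1c4=5.
Step 27. [r3c8∈{6}] r3c8 has the single candidate 6 ⇒ r3c8=6.
Step 28. [r1c5∈{3}] nothing but 3 survives at r1c5. So r1c5=3.
Step 29. [r1c7∈{4}] r1c7's peers cover all but 4 ⇒ r1c7=4.
Step 30. [r2c9∈{5}] r2c9 has the single candidate 5. So r2c9=5.
Step 31. [r3c7∈{1}] r3c7 has the single candidate 1. So r3c7=1.
Step 32. [r5c1∈{6}] only 6 remains possible at r5c1. So r5c1=6.
Step 33. [r4c6∈{2}] only 2 remains possible at r4c6, so r4c6=2.
Step 34. [r8c4∈{7}] r8c4 is down to just 7 ⇒ r8c4=7.
Step 35. [r7c9∈{1}] nothing but 1 survives at r7c9, so r7c9=1.

Answer: 1 2 9 5 3 6 4 8 7 / 7 6 8 4 1 9 2 3 5 / 3 4 5 2 7 8 1 6 9 / 8 7 3 9 4 2 5 1 6 / 6 5 2 1 8 7 3 9 4 / 9 1 4 6 5 3 7 2 8 / 2 9 7 3 6 5 8 4 1 / 4 8 6 7 2 1 9 5 3 / 5 3 1 8 9 4 6 7 2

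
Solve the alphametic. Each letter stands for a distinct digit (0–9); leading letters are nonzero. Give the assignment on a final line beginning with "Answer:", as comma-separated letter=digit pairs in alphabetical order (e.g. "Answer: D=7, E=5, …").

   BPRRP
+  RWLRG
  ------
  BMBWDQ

Step 1. [col 1: P + G ≡ Q (mod 10)] no forcing yet in column 1 (carry-in 0); G=2 is free and consistent — try it ⇒ G=2.
Step 2. [col 1: P + G ≡ Q (mod 10)] P=7 is one option consistent with column 1 (P + G ≡ Q (mod 10), carry-in 0) — take it, so P=7.
Step 3. [col 1: P + G ≡ Q (mod 10)] column 1: given P=7, G=2, carry-in 0, and digits 2,7 already taken and all letters distinct, P+G≡Q (mod 10) forces Q=9, so Q=9.
Step 4. [col 2: R + R ≡ D (mod 10)] D=6 is one option consistent with column 2 (R + R ≡ D (mod 10), carry-in 0) — take it. So D=6.
Step 5. [B] the sum has 6 digits but both addends have 5; that extra leading digit B is the final carry, namely 1, so B=1.
Step 6. [col 2: R + R ≡ D (mod 10)] column 2 (R + R ≡ D (mod 10), carry-in 0) doesn't pin R yet; pick R=8 and continue. So R=8.
Step 7. [col 3: R + L ≡ W (mod 10)] no forcing yet in column 3 (carry-in 1); W=3 is free and consistent — try it ⇒ W=3.
Step 8. [col 3: R + L ≡ W (mod 10)] in column 3 we have R+L≡W with carry-in 1; given R=8, W=3 and digits 1,2,3,6,7,8,9 already taken and all letters distinct, that pins L to 4. So L=4.
Step 9. [col 5: B + R ≡ M (mod 10)] in column 5 we have B+R≡M with carry-in 1; given B=1, R=8 and digits 1,2,3,4,6,7,8,9 already taken and all letters distinct, that pins M to 0, so M=0.

Answer: B=1, D=6, G=2, L=4, M=0, P=7, Q=9, R=8, W=3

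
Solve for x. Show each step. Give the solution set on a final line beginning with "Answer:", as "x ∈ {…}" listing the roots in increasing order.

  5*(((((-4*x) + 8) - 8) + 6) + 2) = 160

Step 1. [5*(((((-4*x) + 8) - 8) + 6) + 2) = 160] leading coefficient 5: divide by 5. So div: ((((-4*x) + 8) - 8) + 6) + 2 = 32.
Step 2. [((((-4*x) + 8) - 8) + 6) + 2 = 32] 2 comes off first (subtract 2). So sub: (((-4*x) + 8) - 8) + 6 = 30.
Step 3. [(((-4*x) + 8) - 8) + 6 = 30] +6 is outermost — subtract 6 both sides. So sub: ((-4*x) + 8) - 8 = 24.
Step 4. [((-4*x) + 8) - 8 = 24] the outer -8 inverts by adding 8, so sub: (-4*x) + 8 = 32.
Step 5. [(-4*x) + 8 = 32] -4 divides every term; factor it out. So factor: x - 2 = -8.
Step 6. [x - 2 = -8] the outer -2 inverts by adding 2 ⇒ sub: x = -6.

Answer: x ∈ {-6}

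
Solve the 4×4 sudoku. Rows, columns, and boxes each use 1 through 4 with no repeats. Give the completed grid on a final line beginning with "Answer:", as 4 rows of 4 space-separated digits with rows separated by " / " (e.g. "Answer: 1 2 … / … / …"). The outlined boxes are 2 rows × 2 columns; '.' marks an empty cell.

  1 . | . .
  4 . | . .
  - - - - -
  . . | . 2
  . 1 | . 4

Step 1. [r1c4∈{3}] only 3 remains possible at r1c4, so r1c4=3.
Step 2. [r3c1∈{3}] r3c1 has the single candidate 3 ⇒ r3c1=3.
Step 3. [r1c2∈{2}] nothing but 2 survives at r1c2, so r1c2=2.
Step 4. [r2c4∈{1}] nothing but 1 survives at r2c4. So r2c4=1.
Step 5. [r2c3∈{2}] only 2 remains possible at r2c3, so r2c3=2.
Step 6. [r3c2∈{4}] r3c2 has the single candidate 4. So r3c2=4.
Step 7. [r1c3∈{4}] only 4 remains possible at r1c3. So r1c3=4.
Step 8. [r2c2∈{3}] nothing but 3 survives at r2c2, so r2c2=3.
Step 9. [r4c1∈{2}] nothing but 2 survives at r4c1, so r4c1=2.
Step 10. [r4c3∈{3}] r4c3's peers cover all but 3, so r4c3=3.
Step 11. [r3c3∈{1}] r3c3's peers cover all but 1 ⇒ r3c3=1.

Answer: 1 2 4 3 / 4 3 2 1 / 3 4 1 2 / 2 1 3 4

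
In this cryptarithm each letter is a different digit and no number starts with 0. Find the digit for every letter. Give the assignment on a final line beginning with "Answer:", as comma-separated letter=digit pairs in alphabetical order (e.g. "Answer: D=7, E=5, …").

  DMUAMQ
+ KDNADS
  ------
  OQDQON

Step 1. [col 1: Q + S ≡ N (mod 10)] Q=8 is one option consistent with column 1 (Q + S ≡ N (mod 10), carry-in 0) — take it, so Q=8.
Step 2. [col 1: Q + S ≡ N (mod 10)] no forcing yet in column 1 (carry-in 0); N=5 is free and consistent — try it. So N=5.
Step 3. [col 1: Q + S ≡ N (mod 10)] column 1 reads Q+S+carry(0)=N with Q=8, N=5; with digits 5,8 already taken and all letters distinct, the only value for S is 7 ⇒ S=7.
Step 4. [col 2: M + D ≡ O (mod 10)] several values work for D in column 2 (M + D ≡ O (mod 10), carry-in 1); try D=6. So D=6.
Step 5. [col 2: M + D ≡ O (mod 10)] column 2 (M + D ≡ O (mod 10), carry-in 1) doesn't pin O yet; pick O=9 and continue. So O=9.
Step 6. [col 2: M + D ≡ O (mod 10)] from column 2 (D=6, O=9, carry-in 1, digits 5,6,7,8,9 already taken and all letters distinct): M must equal 2. So M=2.
Step 7. [col 3: A + A ≡ Q (mod 10)] from column 3 (Q=8, carry-in 0, digits 2,5,6,7,8,9 already taken and all letters distinct): A must equal 4. So A=4.
Step 8. [col 4: U + N ≡ D (mod 10)] in column 4 we have U+N≡D with carry-in 0; given N=5, D=6 and digits 2,4,5,6,7,8,9 already taken and all letters distinct, that pins U to 1 ⇒ U=1.
Step 9. [col 6: D + K ≡ O (mod 10)] from column 6 (D=6, O=9, carry-in 0, digits 1,2,4,5,6,7,8,9 already taken and all letters distinct): K must equal 3, so K=3.

Answer: A=4, D=6, K=3, M=2, N=5, O=9, Q=8, S=7, U=1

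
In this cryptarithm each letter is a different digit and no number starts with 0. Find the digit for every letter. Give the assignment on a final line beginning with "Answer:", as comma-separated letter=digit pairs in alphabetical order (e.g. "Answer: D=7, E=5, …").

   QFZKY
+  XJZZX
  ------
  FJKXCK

Step 1. [col 1: Y + X ≡ K (mod 10)] no forcing yet in column 1 (carry-in 0); K=6 is free and consistent — try it ⇒ K=6.
Step 2. [F] adding two 5-digit numbers gives at most 5+1 digits, and here it does — F is that final carry and must be 1 ⇒ F=1.
Step 3. [col 1: Y + X ≡ K (mod 10)] several values work for Y in column 1 (Y + X ≡ K (mod 10), carry-in 0); try Y=9. So Y=9.
Step 4. [col 1: Y + X ≡ K (mod 10)] column 1 reads Y+X+carry(0)=K with Y=9, K=6; with digits 1,6,9 already taken and all letters distinct, the only value for X is 7. So X=7.
Step 5. [col 2: K + Z ≡ C (mod 10)] no forcing yet in column 2 (carry-in 1); C=0 is free and consistent — try it ⇒ C=0.
Step 6. [col 2: K + Z ≡ C (mod 10)] column 2: given K=6, C=0, carry-in 1, and digits 0,1,6,7,9 already taken and all letters distinct, K+Z≡C (mod 10) forces Z=3 ⇒ Z=3.
Step 7. [col 4: F + J ≡ K (mod 10)] column 4: given F=1, K=6, carry-in 0, and digits 0,1,3,6,7,9 already taken and all letters distinct, F+J≡K (mod 10) forces J=5 ⇒ J=5.
Step 8. [col 5: Q + X ≡ J (mod 10)] column 5 reads Q+X+carry(0)=J with X=7, J=5; with digits 0,1,3,5,6,7,9 already taken and all letters distinct, the only value for Q is 8 ⇒ Q=8.

Answer: C=0, F=1, J=5, K=6, Q=8, X=7, Y=9, Z=3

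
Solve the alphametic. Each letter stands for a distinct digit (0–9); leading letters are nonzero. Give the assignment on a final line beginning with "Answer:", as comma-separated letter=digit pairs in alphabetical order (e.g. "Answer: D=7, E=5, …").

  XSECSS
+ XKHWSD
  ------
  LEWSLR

Step 1. [col 1: S + D ≡ R (mod 10)] several values work for D in column 1 (S + D ≡ R (mod 10), carry-in 0); try D=4 ⇒ D=4.
Step 2. [col 1: S + D ≡ R (mod 10)] column 1 (S + D ≡ R (mod 10), carry-in 0) doesn't pin R yet; pick R=0 and continue ⇒ R=0.
Step 3. [col 1: S + D ≡ R (mod 10)] column 1: given D=4, R=0, carry-in 0, and digits 0,4 already taken and all letters distinct, S+D≡R (mod 10) forces S=6. So S=6.
Step 4. [col 2: S + S ≡ L (mod 10)] column 2: given S=6, carry-in 1, and digits 0,4,6 already taken and all letters distinct, S+S≡L (mod 10) forces L=3, so L=3.
Step 5. [col 3: C + W ≡ S (mod 10)] column 3 (C + W ≡ S (mod 10), carry-in 1) doesn't pin W yet; pick W=8 and continue. So W=8.
Step 6. [col 3: C + W ≡ S (mod 10)] column 3 reads C+W+carry(1)=S with W=8, S=6; with digits 0,3,4,6,8 already taken and all letters distinct, the only value for C is 7 ⇒ C=7.
Step 7. [col 4: E + H ≡ W (mod 10)] several values work for E in column 4 (E + H ≡ W (mod 10), carry-in 1); try E=5 ⇒ E=5.
Step 8. [col 4: E + H ≡ W (mod 10)] column 4: given E=5, W=8, carry-in 1, and digits 0,3,4,5,6,7,8 already taken and all letters distinct, E+H≡W (mod 10) forces H=2 ⇒ H=2.
Step 9. [col 5: S + K ≡ E (mod 10)] column 5 reads S+K+carry(0)=E with S=6, E=5; with digits 0,2,3,4,5,6,7,8 already taken and all letters distinct, the only value for K is 9, so K=9.
Step 10. [col 6: X + X ≡ L (mod 10)] column 6: given L=3, carry-in 1, and digits 0,2,3,4,5,6,7,8,9 already taken and all letters distinct, X+X≡L (mod 10) forces X=1, so X=1.

Answer: C=7, D=4, E=5, H=2, K=9, L=3, R=0, S=6, W=8, X=1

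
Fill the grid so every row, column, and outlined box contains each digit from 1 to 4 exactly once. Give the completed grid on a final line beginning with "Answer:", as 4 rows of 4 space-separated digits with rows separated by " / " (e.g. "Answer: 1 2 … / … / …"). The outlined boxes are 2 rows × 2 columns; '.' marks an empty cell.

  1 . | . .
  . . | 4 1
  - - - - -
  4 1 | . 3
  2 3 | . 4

Step 1. [r1c4∈{2}] nothing but 2 survives at r1c4, so r1c4=2.
Step 2. [r3c3∈{2}] r3c3 is down to just 2, so r3c3=2.
Step 3. [r4c3∈{1}] r4c3 has the single candidate 1. So r4c3=1.
Step 4. [r2c1∈{3}] r2c1's peers cover all but 3 ⇒ r2c1=3.
Step 5. [r1c3∈{3}] nothing but 3 survives at r1c3, so r1c3=3.
Step 6. [r1c2∈{4}] nothing but 4 survives at r1c2, so r1c2=4.
Step 7. [r2c2∈{2}] only 2 remains possible at r2c2, so r2c2=2.

Answer: 1 4 3 2 / 3 2 4 1 / 4 1 2 3 / 2 3 1 4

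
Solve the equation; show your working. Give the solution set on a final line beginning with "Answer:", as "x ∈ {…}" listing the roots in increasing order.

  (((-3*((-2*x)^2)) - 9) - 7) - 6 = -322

Step 1. [(((-3*((-2*x)^2)) - 9) - 7) - 6 = -322] add 6: x sits inside (… - 6). So sub: ((-3*((-2*x)^2)) - 9) - 7 = -316.
Step 2. [((-3*((-2*x)^2)) - 9) - 7 = -316] 7 comes off first (add 7) ⇒ sub: (-3*((-2*x)^2)) - 9 = -309.
Step 3. [(-3*((-2*x)^2)) - 9 = -309] add 9: x sits inside (… - 9). So sub: -3*((-2*x)^2) = -300.
Step 4. [-3*((-2*x)^2) = -300] -3·(inner) — divide through by -3. So div: (-2*x)^2 = 100.
Step 5. [(-2*x)^2 = 100] √ both sides: 100 ≥ 0 gives two branches, so sqrt: -2*x = 10 or -10.
Step 6. [-2*x = 10 or -10] divide by the outer -2 ⇒ div: x = -5 or 5.

Answer: x ∈ {-5, 5}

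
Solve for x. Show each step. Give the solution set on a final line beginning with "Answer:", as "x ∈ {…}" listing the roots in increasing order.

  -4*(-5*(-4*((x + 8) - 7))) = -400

Step 1. [-4*(-5*(-4*((x + 8) - 7))) = -400] LHS = -4·(…); ÷-4 both sides. So div: -5*(-4*((x + 8) - 7)) = 100.
Step 2. [-5*(-4*((x + 8) - 7)) = 100] LHS = -5·(…); ÷-5 both sides, so div: -4*((x + 8) - 7) = -20.
Step 3. [-4*((x + 8) - 7) = -20] LHS = -4·(…); ÷-4 both sides. So div: (x + 8) - 7 = 5.
Step 4. [(x + 8) - 7 = 5] 7 comes off first (add 7) ⇒ sub: x + 8 = 12.
Step 5. [x + 8 = 12] 8 comes off first (subtract 8). So sub: x = 4.

Answer: x ∈ {4}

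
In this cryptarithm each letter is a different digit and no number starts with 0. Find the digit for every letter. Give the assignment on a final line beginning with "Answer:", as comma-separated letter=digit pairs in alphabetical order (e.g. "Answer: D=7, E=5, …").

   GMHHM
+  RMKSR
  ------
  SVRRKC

Step 1. [col 1: M + R ≡ C (mod 10)] no forcing yet in column 1 (carry-in 0); M=4 is free and consistent — try it ⇒ M=4.
Step 2. [col 1: M + R ≡ C (mod 10)] no forcing yet in column 1 (carry-in 0); R=8 is free and consistent — try it ⇒ R=8.
Step 3. [S] S is the leading digit of a 6-digit sum of two 5-digit numbers; the final carry is exactly 1, so S=1.
Step 4. [col 1: M + R ≡ C (mod 10)] column 1: given M=4, R=8, carry-in 0, and digits 1,4,8 already taken and all letters distinct, M+R≡C (mod 10) forces C=2, so C=2.
Step 5. [col 2: H + S ≡ K (mod 10)] K=5 is one option consistent with column 2 (H + S ≡ K (mod 10), carry-in 1) — take it. So K=5.
Step 6. [col 2: H + S ≡ K (mod 10)] column 2 reads H+S+carry(1)=K with S=1, K=5; with digits 1,2,4,5,8 already taken and all letters distinct, the only value for H is 3 ⇒ H=3.
Step 7. [col 5: G + R ≡ V (mod 10)] in column 5 we have G+R≡V with carry-in 0; given R=8 and digits 1,2,3,4,5,8 already taken and all letters distinct, that pins V to 7. So V=7.
Step 8. [col 5: G + R ≡ V (mod 10)] column 5: given R=8, V=7, carry-in 0, and digits 1,2,3,4,5,7,8 already taken and all letters distinct, G+R≡V (mod 10) forces G=9 ⇒ G=9.

Answer: C=2, G=9, H=3, K=5, M=4, R=8, S=1, V=7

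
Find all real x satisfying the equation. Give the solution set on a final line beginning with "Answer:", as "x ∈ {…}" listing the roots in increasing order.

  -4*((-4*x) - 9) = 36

Step 1. [-4*((-4*x) - 9) = 36] -4·(inner) — divide through by -4, so div: (-4*x) - 9 = -9.
Step 2. [(-4*x) - 9 = -9] 9 comes off first (add 9). So sub: -4*x = 0.
Step 3. [-4*x = 0] -4 out front; divide by -4. So div: x = 0.

Answer: x ∈ {0}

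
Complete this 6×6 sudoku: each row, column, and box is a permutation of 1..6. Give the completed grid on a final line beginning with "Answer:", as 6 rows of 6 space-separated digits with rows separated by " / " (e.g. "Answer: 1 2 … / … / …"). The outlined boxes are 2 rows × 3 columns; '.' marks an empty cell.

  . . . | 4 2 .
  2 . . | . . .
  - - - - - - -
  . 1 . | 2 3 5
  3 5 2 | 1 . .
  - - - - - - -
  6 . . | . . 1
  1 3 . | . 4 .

Step 1. [r6c3∈{5}] r6c3's peers cover all but 5. So r6c3=5.
Step 2. [r1c2∈{6}] r1c2's peers cover all but 6, so r1c2=6.
Step 3. [r1c6∈{3}] r1c6's peers cover all but 3 ⇒ r1c6=3.
Step 4. [r2c6∈{6}] r2c6 is down to just 6. So r2c6=6.
Step 5. [r5c3∈{4}] r5c3 has the single candidate 4, so r5c3=4.
Step 6. [r2c5∈{1,5}] across col 5, 1 lands solely at r2c5. So r2c5=1.
Step 7. [r5c5∈{5}] r5c5's peers cover all but 5. So r5c5=5.
Step 8. [r5c4∈{3}] r5c4 has the single candidate 3. So r5c4=3.
Step 9. [r2c2∈{4}] r2c2's peers cover all but 4 ⇒ r2c2=4.
Step 10. [r6c4∈{6}] r6c4 is down to just 6. So r6c4=6.
Step 11. [r5c2∈{2}] r5c2's peers cover all but 2 ⇒ r5c2=2.
Step 12. [r2c4∈{5}] r2c4 is down to just 5 ⇒ r2c4=5.
Step 13. [r6c6∈{2}] r6c6's peers cover all but 2, so r6c6=2.
Step 14. [r1c1∈{5}] r1c1 is down to just 5, so r1c1=5.
Step 15. [r3c3∈{6}] r3c3 has the single candidate 6. So r3c3=6.
Step 16. [r2c3∈{3}] nothing but 3 survives at r2c3, so r2c3=3.
Step 17. [r1c3∈{1}] r1c3 has the single candidate 1. So r1c3=1.
Step 18. [r4c6∈{4}] r4c6 is down to just 4 ⇒ r4c6=4.
Step 19. [r3c1∈{4}] nothing but 4 survives at r3c1, so r3c1=4.
Step 20. [r4c5∈{6}] r4c5 is down to just 6, so r4c5=6.

Answer: 5 6 1 4 2 3 / 2 4 3 5 1 6 / 4 1 6 2 3 5 / 3 5 2 1 6 4 / 6 2 4 3 5 1 / 1 3 5 6 4 2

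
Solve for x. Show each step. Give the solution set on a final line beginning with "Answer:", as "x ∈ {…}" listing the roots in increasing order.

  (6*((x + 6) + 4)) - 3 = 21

Step 1. [(6*((x + 6) + 4)) - 3 = 21] the outer -3 inverts by adding 3. So sub: 6*((x + 6) + 4) = 24.
Step 2. [6*((x + 6) + 4) = 24] LHS = 6·(…); ÷6 both sides ⇒ div: (x + 6) + 4 = 4.
Step 3. [(x + 6) + 4 = 4] 4 comes off first (subtract 4) ⇒ sub: x + 6 = 0.
Step 4. [x + 6 = 0] subtract 6: x sits inside (… + 6), so sub: x = -6.

Answer: x ∈ {-6}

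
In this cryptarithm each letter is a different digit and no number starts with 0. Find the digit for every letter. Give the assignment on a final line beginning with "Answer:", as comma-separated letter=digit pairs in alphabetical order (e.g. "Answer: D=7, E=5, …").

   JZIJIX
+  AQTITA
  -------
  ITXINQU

Step 1. [I] I is the leading digit of a 7-digit sum of two 6-digit numbers; the final carry is exactly 1 ⇒ I=1.
Step 2. [col 1: X + A ≡ U (mod 10)] several values work for X in column 1 (X + A ≡ U (mod 10), carry-in 0); try X=8. So X=8.
Step 3. [col 1: X + A ≡ U (mod 10)] column 1 (X + A ≡ U (mod 10), carry-in 0) doesn't pin A yet; pick A=7 and continue, so A=7.
Step 4. [col 1: X + A ≡ U (mod 10)] column 1 reads X+A+carry(0)=U with X=8, A=7; with digits 1,7,8 already taken and all letters distinct, the only value for U is 5, so U=5.
Step 5. [col 2: I + T ≡ Q (mod 10)] several values work for Q in column 2 (I + T ≡ Q (mod 10), carry-in 1); try Q=2 ⇒ Q=2.
Step 6. [col 2: I + T ≡ Q (mod 10)] column 2 reads I+T+carry(1)=Q with I=1, Q=2; with digits 1,2,5,7,8 already taken and all letters distinct, the only value for T is 0 ⇒ T=0.
Step 7. [col 3: J + I ≡ N (mod 10)] from column 3 (I=1, carry-in 0, digits 0,1,2,5,7,8 already taken and all letters distinct): N must equal 4 ⇒ N=4.
Step 8. [col 3: J + I ≡ N (mod 10)] in column 3 we have J+I≡N with carry-in 0; given I=1, N=4 and digits 0,1,2,4,5,7,8 already taken and all letters distinct, that pins J to 3, so J=3.
Step 9. [col 5: Z + Q ≡ X (mod 10)] column 5 reads Z+Q+carry(0)=X with Q=2, X=8; with digits 0,1,2,3,4,5,7,8 already taken and all letters distinct, the only value for Z is 6, so Z=6.

Answer: A=7, I=1, J=3, N=4, Q=2, T=0, U=5, X=8, Z=6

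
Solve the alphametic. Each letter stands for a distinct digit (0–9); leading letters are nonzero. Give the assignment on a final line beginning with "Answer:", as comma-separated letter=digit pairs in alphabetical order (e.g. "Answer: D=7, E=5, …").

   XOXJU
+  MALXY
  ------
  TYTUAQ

Step 1. [T] the sum has 6 digits but both addends have 5; that extra leading digit T is the final carry, namely 1, so T=1.
Step 2. [col 1: U + Y ≡ Q (mod 10)] several values work for Q in column 1 (U + Y ≡ Q (mod 10), carry-in 0); try Q=2, so Q=2.
Step 3. [col 1: U + Y ≡ Q (mod 10)] no forcing yet in column 1 (carry-in 0); U=9 is free and consistent — try it, so U=9.
Step 4. [col 1: U + Y ≡ Q (mod 10)] in column 1 we have U+Y≡Q with carry-in 0; given U=9, Q=2 and digits 1,2,9 already taken and all letters distinct, that pins Y to 3. So Y=3.
Step 5. [col 2: J + X ≡ A (mod 10)] several values work for J in column 2 (J + X ≡ A (mod 10), carry-in 1); try J=7, so J=7.
Step 6. [col 2: J + X ≡ A (mod 10)] X=8 is one option consistent with column 2 (J + X ≡ A (mod 10), carry-in 1) — take it, so X=8.
Step 7. [col 2: J + X ≡ A (mod 10)] from column 2 (J=7, X=8, carry-in 1, digits 1,2,3,7,8,9 already taken and all letters distinct): A must equal 6, so A=6.
Step 8. [col 3: X + L ≡ U (mod 10)] column 3: given X=8, U=9, carry-in 1, and digits 1,2,3,6,7,8,9 already taken and all letters distinct, X+L≡U (mod 10) forces L=0, so L=0.
Step 9. [col 4: O + A ≡ T (mod 10)] column 4: given A=6, T=1, carry-in 0, and digits 0,1,2,3,6,7,8,9 already taken and all letters distinct, O+A≡T (mod 10) forces O=5. So O=5.
Step 10. [col 5: X + M ≡ Y (mod 10)] from column 5 (X=8, Y=3, carry-in 1, digits 0,1,2,3,5,6,7,8,9 already taken and all letters distinct): M must equal 4, so M=4.

Answer: A=6, J=7, L=0, M=4, O=5, Q=2, T=1, U=9, X=8, Y=3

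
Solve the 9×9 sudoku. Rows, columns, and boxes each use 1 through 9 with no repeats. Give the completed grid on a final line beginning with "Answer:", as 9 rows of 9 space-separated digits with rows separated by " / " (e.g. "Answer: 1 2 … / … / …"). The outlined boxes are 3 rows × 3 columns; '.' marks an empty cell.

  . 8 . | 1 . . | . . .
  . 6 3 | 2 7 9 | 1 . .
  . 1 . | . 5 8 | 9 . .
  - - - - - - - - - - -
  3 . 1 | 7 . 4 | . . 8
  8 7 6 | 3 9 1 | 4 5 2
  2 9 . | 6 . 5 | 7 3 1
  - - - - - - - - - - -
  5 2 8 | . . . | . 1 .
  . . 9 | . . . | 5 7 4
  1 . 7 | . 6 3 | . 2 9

Step 1. [r3c4∈{4}] r3c4 has the single candidate 4, so r3c4=4.
Step 2. [r3c9∈{3,6,7}] across row 3, 3 lands solely at r3c9, so r3c9=3.
Step 3. [r3c8∈{6}] r3c8's peers cover all but 6 ⇒ r3c8=6.
Step 4. [r1c8∈{4}] only 4 remains possible at r1c8, so r1c8=4.
Step 5. [r1c9∈{5,7}] in col 9, 7 fits only at r1c9, so r1c9=7.
Step 6. [r8c4∈{8}] r8c4's peers cover all but 8 ⇒ r8c4=8.
Step 7. [r4c5∈{2}] only 2 remains possible at r4c5 ⇒ r4c5=2.
Step 8. [r7c9∈{6}] r7c9's peers cover all but 6. So r7c9=6.
Step 9. [r3c3∈{2}] nothing but 2 survives at r3c3 ⇒ r3c3=2.
Step 10. [r8c2∈{3}] r8c2 is down to just 3 ⇒ r8c2=3.
Step 11. [r8c5∈{1}] only 1 remains possible at r8c5 ⇒ r8c5=1.
Step 12. [r1c7∈{2}] only 2 remains possible at r1c7. So r1c7=2.
Step 13. [r7c5∈{4}] r7c5's peers cover all but 4 ⇒ r7c5=4.
Step 14. [r3c1∈{7}] nothing but 7 survives at r3c1 ⇒ r3c1=7.
Step 15. [r7c7∈{3}] nothing but 3 survives at r7c7 ⇒ r7c7=3.
Step 16. [r1c3∈{5}] r1c3 has the single candidate 5. So r1c3=5.
Step 17. [r9c2∈{4}] r9c2 has the single candidate 4. So r9c2=4.
Step 18. [r2c9∈{5}] r2c9 is down to just 5, so r2c9=5.
Step 19. [r9c4∈{5}] r9c4's peers cover all but 5 ⇒ r9c4=5.
Step 20. [r7c4∈{9}] r7c4's peers cover all but 9 ⇒ r7c4=9.
Step 21. [r8c6∈{2}] r8c6 has the single candidate 2. So r8c6=2.
Step 22. [r6c5∈{8}] r6c5 is down to just 8. So r6c5=8.
Step 23. [r4c2∈{5}] nothing but 5 survives at r4c2 ⇒ r4c2=5.
Step 24. [r1c1∈{9}] r1c1 has the single candidate 9 ⇒ r1c1=9.
Step 25. [r2c8∈{8}] only 8 remains possible at r2c8. So r2c8=8.
Step 26. [r7c6∈{7}] nothing but 7 survives at r7c6 ⇒ r7c6=7.
Step 27. [r4c8∈{9}] r4c8 has the single candidate 9. So r4c8=9.
Step 28. [r9c7∈{8}] nothing but 8 survives at r9c7 ⇒ r9c7=8.
Step 29. [r4c7∈{6}] r4c7's peers cover all but 6. So r4c7=6.
Step 30. [r1c6∈{6}] r1c6's peers cover all but 6. So r1c6=6.
Step 31. [r8c1∈{6}] r8c1 has the single candidate 6, so r8c1=6.
Step 32. [r6c3∈{4}] only 4 remains possible at r6c3, so r6c3=4.
Step 33. [r2c1∈{4}] r2c1 has the single candidate 4, so r2c1=4.
Step 34. [r1c5∈{3}] only 3 remains possible at r1c5, so r1c5=3.

Answer: 9 8 5 1 3 6 2 4 7 / 4 6 3 2 7 9 1 8 5 / 7 1 2 4 5 8 9 6 3 / 3 5 1 7 2 4 6 9 8 / 8 7 6 3 9 1 4 5 2 / 2 9 4 6 8 5 7 3 1 / 5 2 8 9 4 7 3 1 6 / 6 3 9 8 1 2 5 7 4 / 1 4 7 5 6 3 8 2 9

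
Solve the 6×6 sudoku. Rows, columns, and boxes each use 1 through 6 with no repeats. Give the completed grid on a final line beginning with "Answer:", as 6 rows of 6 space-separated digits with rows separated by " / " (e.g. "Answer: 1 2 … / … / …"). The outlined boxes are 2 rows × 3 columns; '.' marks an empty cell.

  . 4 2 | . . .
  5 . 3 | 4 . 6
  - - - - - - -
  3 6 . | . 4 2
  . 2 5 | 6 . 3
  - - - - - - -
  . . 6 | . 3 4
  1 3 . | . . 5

Step 1. [r1c6∈{1}] only 1 remains possible at r1c6 ⇒ r1c6=1.
Step 2. [r5c4∈{1,2}] across row 5, 1 lands solely at r5c4. So r5c4=1.
Step 3. [r2c5∈{2}] nothing but 2 survives at r2c5. So r2c5=2.
Step 4. [r1c4∈{3,5}] 3 has one home in row 1: r1c4. So r1c4=3.
Step 5. [r5c1∈{2}] r5c1 is down to just 2, so r5c1=2.
Step 6. [r4c5∈{1}] only 1 remains possible at r4c5. So r4c5=1.
Step 7. [r2c2∈{1}] r2c2's peers cover all but 1 ⇒ r2c2=1.
Step 8. [r1c1∈{6}] r1c1's peers cover all but 6. So r1c1=6.
Step 9. [r6c4∈{2}] r6c4 has the single candidate 2. So r6c4=2.
Step 10. [r6c3∈{4}] nothing but 4 survives at r6c3 ⇒ r6c3=4.
Step 11. [r1c5∈{5}] r1c5's peers cover all but 5. So r1c5=5.
Step 12. [r3c4∈{5}] r3c4 is down to just 5 ⇒ r3c4=5.
Step 13. [r3c3∈{1}] r3c3 is down to just 1. So r3c3=1.
Step 14. [r5c2∈{5}] only 5 remains possible at r5c2. So r5c2=5.
Step 15. [r4c1∈{4}] r4c1 has the single candidate 4 ⇒ r4c1=4.
Step 16. [r6c5∈{6}] r6c5's peers cover all but 6, so r6c5=6.

Answer: 6 4 2 3 5 1 / 5 1 3 4 2 6 / 3 6 1 5 4 2 / 4 2 5 6 1 3 / 2 5 6 1 3 4 / 1 3 4 2 6 5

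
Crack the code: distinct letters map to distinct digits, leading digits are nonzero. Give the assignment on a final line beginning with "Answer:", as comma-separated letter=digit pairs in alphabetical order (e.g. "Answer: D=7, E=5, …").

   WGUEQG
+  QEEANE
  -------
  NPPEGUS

Step 1. [col 1: G + E ≡ S (mod 10)] several values work for E in column 1 (G + E ≡ S (mod 10), carry-in 0); try E=8. So E=8.
Step 2. [col 1: G + E ≡ S (mod 10)] several values work for S in column 1 (G + E ≡ S (mod 10), carry-in 0); try S=2, so S=2.
Step 3. [col 1: G + E ≡ S (mod 10)] in column 1 we have G+E≡S with carry-in 0; given E=8, S=2 and digits 2,8 already taken and all letters distinct, that pins G to 4, so G=4.
Step 4. [col 2: Q + N ≡ U (mod 10)] column 2 (Q + N ≡ U (mod 10), carry-in 1) doesn't pin Q yet; pick Q=7 and continue. So Q=7.
Step 5. [col 2: Q + N ≡ U (mod 10)] U=9 is one option consistent with column 2 (Q + N ≡ U (mod 10), carry-in 1) — take it ⇒ U=9.
Step 6. [col 2: Q + N ≡ U (mod 10)] in column 2 we have Q+N≡U with carry-in 1; given Q=7, U=9 and digits 2,4,7,8,9 already taken and all letters distinct, that pins N to 1, so N=1.
Step 7. [col 3: E + A ≡ G (mod 10)] column 3: given E=8, G=4, carry-in 0, and digits 1,2,4,7,8,9 already taken and all letters distinct, E+A≡G (mod 10) forces A=6, so A=6.
Step 8. [col 5: G + E ≡ P (mod 10)] column 5 reads G+E+carry(1)=P with G=4, E=8; with digits 1,2,4,6,7,8,9 already taken and all letters distinct, the only value for P is 3. So P=3.
Step 9. [col 6: W + Q ≡ P (mod 10)] column 6 reads W+Q+carry(1)=P with Q=7, P=3; with digits 1,2,3,4,6,7,8,9 already taken and all letters distinct, the only value for W is 5 ⇒ W=5.

Answer: A=6, E=8, G=4, N=1, P=3, Q=7, S=2, U=9, W=5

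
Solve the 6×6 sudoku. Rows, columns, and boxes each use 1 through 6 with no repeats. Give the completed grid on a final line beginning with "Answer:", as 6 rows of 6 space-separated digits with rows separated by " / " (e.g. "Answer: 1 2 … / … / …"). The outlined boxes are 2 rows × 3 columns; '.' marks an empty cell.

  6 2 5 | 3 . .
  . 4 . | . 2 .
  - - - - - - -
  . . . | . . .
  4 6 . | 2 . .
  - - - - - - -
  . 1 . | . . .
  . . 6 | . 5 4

Step 1. [r4c6∈{1,3,5}] r4c6 is the only open cell in row 4 admitting 5. So r4c6=5.
Step 2. [r5c6∈{2,3,6}] r5c6 is the only open cell in col 6 admitting 2 ⇒ r5c6=2.
Step 3. [r3c6∈{1,3,6}] col 6 places 3 nowhere but r3c6 ⇒ r3c6=3.
Step 4. [r4c5∈{1}] only 1 remains possible at r4c5, so r4c5=1.
Step 5. [r6c2∈{3}] r6c2 has the single candidate 3. So r6c2=3.
Step 6. [r5c4∈{6}] only 6 remains possible at r5c4 ⇒ r5c4=6.
Step 7. [r2c1∈{1,3}] in col 1, 3 fits only at r2c1. So r2c1=3.
Step 8. [r3c1∈{1,2,5}] across col 1, 1 lands solely at r3c1 ⇒ r3c1=1.
Step 9. [r1c6∈{1}] r1c6 is down to just 1 ⇒ r1c6=1.
Step 10. [r3c5∈{4,6}] across row 3, 6 lands solely at r3c5, so r3c5=6.
Step 11. [r3c2∈{5}] nothing but 5 survives at r3c2, so r3c2=5.
Step 12. [r2c3∈{1}] r2c3 is down to just 1. So r2c3=1.
Step 13. [r3c4∈{4}] r3c4 is down to just 4, so r3c4=4.
Step 14. [r6c4∈{1}] r6c4's peers cover all but 1, so r6c4=1.
Step 15. [r2c4∈{5}] nothing but 5 survives at r2c4. So r2c4=5.
Step 16. [r5c3∈{4}] r5c3's peers cover all but 4 ⇒ r5c3=4.
Step 17. [r2c6∈{6}] r2c6's peers cover all but 6. So r2c6=6.
Step 18. [r6c1∈{2}] r6c1 is down to just 2 ⇒ r6c1=2.
Step 19. [r3c3∈{2}] r3c3 is down to just 2 ⇒ r3c3=2.
Step 20. [r4c3∈{3}] r4c3 is down to just 3 ⇒ r4c3=3.
Step 21. [r1c5∈{4}] only 4 remains possible at r1c5. So r1c5=4.
Step 22. [r5c5∈{3}] r5c5 has the single candidate 3 ⇒ r5c5=3.
Step 23. [r5c1∈{5}] r5c1 has the single candidate 5, so r5c1=5.

Answer: 6 2 5 3 4 1 / 3 4 1 5 2 6 / 1 5 2 4 6 3 / 4 6 3 2 1 5 / 5 1 4 6 3 2 / 2 3 6 1 5 4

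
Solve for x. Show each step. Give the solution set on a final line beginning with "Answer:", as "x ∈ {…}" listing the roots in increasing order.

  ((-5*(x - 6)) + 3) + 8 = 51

Step 1. [((-5*(x - 6)) + 3) + 8 = 51] +8 is outermost — subtract 8 both sides, so sub: (-5*(x - 6)) + 3 = 43.
Step 2. [(-5*(x - 6)) + 3 = 43] peel the +3: subtract 3 from each side ⇒ sub: -5*(x - 6) = 40.
Step 3. [-5*(x - 6) = 40] leading coefficient -5: divide by -5 ⇒ div: x - 6 = -8.
Step 4. [x - 6 = -8] peel the -6: add 6 from each side, so sub: x = -2.

Answer: x ∈ {-2}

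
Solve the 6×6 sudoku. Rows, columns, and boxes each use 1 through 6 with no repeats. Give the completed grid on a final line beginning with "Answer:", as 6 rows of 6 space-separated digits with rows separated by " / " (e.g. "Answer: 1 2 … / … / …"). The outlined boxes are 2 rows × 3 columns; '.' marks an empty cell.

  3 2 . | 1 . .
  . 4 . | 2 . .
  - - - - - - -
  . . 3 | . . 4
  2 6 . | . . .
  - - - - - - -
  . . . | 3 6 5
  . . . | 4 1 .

Step 1. [r4c4∈{5}] only 5 remains possible at r4c4. So r4c4=5.
Step 2. [r5c2∈{1}] r5c2's peers cover all but 1, so r5c2=1.
Step 3. [r3c1∈{1,5}] r3c1 is the only open cell in row 3 admitting 1, so r3c1=1.
Step 4. [r4c5∈{3}] r4c5's peers cover all but 3. So r4c5=3.
Step 5. [r2c5∈{5}] r2c5's peers cover all but 5. So r2c5=5.
Step 6. [r2c1∈{6}] r2c1's peers cover all but 6 ⇒ r2c1=6.
Step 7. [r6c3∈{2,5,6}] across row 6, 6 lands solely at r6c3 ⇒ r6c3=6.
Step 8. [r3c2∈{5}] nothing but 5 survives at r3c2. So r3c2=5.
Step 9. [r4c3∈{4}] r4c3's peers cover all but 4, so r4c3=4.
Step 10. [r5c3∈{2}] r5c3 has the single candidate 2 ⇒ r5c3=2.
Step 11. [r4c6∈{1}] nothing but 1 survives at r4c6 ⇒ r4c6=1.
Step 12. [r6c6∈{2}] nothing but 2 survives at r6c6 ⇒ r6c6=2.
Step 13. [r6c1∈{5}] r6c1's peers cover all but 5. So r6c1=5.
Step 14. [r2c6∈{3}] only 3 remains possible at r2c6. So r2c6=3.
Step 15. [r1c3∈{5}] only 5 remains possible at r1c3, so r1c3=5.
Step 16. [r3c5∈{2}] nothing but 2 survives at r3c5. So r3c5=2.
Step 17. [r5c1∈{4}] nothing but 4 survives at r5c1. So r5c1=4.
Step 18. [r1c5∈{4}] nothing but 4 survives at r1c5 ⇒ r1c5=4.
Step 19. [r6c2∈{3}] only 3 remains possible at r6c2, so r6c2=3.
Step 20. [r1c6∈{6}] only 6 remains possible at r1c6. So r1c6=6.
Step 21. [r3c4∈{6}] r3c4 has the single candidate 6, so r3c4=6.
Step 22. [r2c3∈{1}] r2c3 has the single candidate 1 ⇒ r2c3=1.

Answer: 3 2 5 1 4 6 / 6 4 1 2 5 3 / 1 5 3 6 2 4 / 2 6 4 5 3 1 / 4 1 2 3 6 5 / 5 3 6 4 1 2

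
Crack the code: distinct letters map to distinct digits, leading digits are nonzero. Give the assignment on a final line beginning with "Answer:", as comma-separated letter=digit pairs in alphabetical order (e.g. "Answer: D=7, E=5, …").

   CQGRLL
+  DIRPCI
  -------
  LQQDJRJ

Step 1. [col 1: L + I ≡ J (mod 10)] J=0 is one option consistent with column 1 (L + I ≡ J (mod 10), carry-in 0) — take it ⇒ J=0.
Step 2. [col 1: L + I ≡ J (mod 10)] several values work for I in column 1 (L + I ≡ J (mod 10), carry-in 0); try I=9, so I=9.
Step 3. [col 1: L + I ≡ J (mod 10)] from column 1 (I=9, J=0, carry-in 0, digits 0,9 already taken and all letters distinct): L must equal 1, so L=1.
Step 4. [col 2: L + C ≡ R (mod 10)] R=7 is one option consistent with column 2 (L + C ≡ R (mod 10), carry-in 1) — take it. So R=7.
Step 5. [col 2: L + C ≡ R (mod 10)] column 2 reads L+C+carry(1)=R with L=1, R=7; with digits 0,1,7,9 already taken and all letters distinct, the only value for C is 5. So C=5.
Step 6. [col 3: R + P ≡ J (mod 10)] column 3: given R=7, J=0, carry-in 0, and digits 0,1,5,7,9 already taken and all letters distinct, R+P≡J (mod 10) forces P=3, so P=3.
Step 7. [col 4: G + R ≡ D (mod 10)] column 4 (G + R ≡ D (mod 10), carry-in 1) doesn't pin D yet; pick D=6 and continue. So D=6.
Step 8. [col 4: G + R ≡ D (mod 10)] column 4 reads G+R+carry(1)=D with R=7, D=6; with digits 0,1,3,5,6,7,9 already taken and all letters distinct, the only value for G is 8, so G=8.
Step 9. [col 5: Q + I ≡ Q (mod 10)] column 5 (Q + I ≡ Q (mod 10), carry-in 1) doesn't pin Q yet; pick Q=2 and continue, so Q=2.

Answer: C=5, D=6, G=8, I=9, J=0, L=1, P=3, Q=2, R=7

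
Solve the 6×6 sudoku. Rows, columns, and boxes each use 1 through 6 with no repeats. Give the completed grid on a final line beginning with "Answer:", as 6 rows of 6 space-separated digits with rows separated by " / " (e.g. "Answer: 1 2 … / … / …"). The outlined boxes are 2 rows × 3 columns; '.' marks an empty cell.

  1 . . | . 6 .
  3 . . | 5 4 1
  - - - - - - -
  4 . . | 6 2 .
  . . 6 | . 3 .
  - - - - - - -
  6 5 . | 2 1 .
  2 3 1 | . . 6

Step 1. [r4c2∈{1,2}] r4c2 is the only open cell in row 4 admitting 2, so r4c2=2.
Step 2. [r1c3∈{2,4,5}] 5 has one home in row 1: r1c3, so r1c3=5.
Step 3. [r6c4∈{4}] only 4 remains possible at r6c4, so r6c4=4.
Step 4. [r1c4∈{3}] only 3 remains possible at r1c4. So r1c4=3.
Step 5. [r4c1∈{5}] r4c1 is down to just 5 ⇒ r4c1=5.
Step 6. [r2c2∈{6}] nothing but 6 survives at r2c2, so r2c2=6.
Step 7. [r3c3∈{3}] r3c3 has the single candidate 3. So r3c3=3.
Step 8. [r5c3∈{4}] nothing but 4 survives at r5c3, so r5c3=4.
Step 9. [r4c6∈{4}] r4c6 has the single candidate 4 ⇒ r4c6=4.
Step 10. [r3c2∈{1}] only 1 remains possible at r3c2 ⇒ r3c2=1.
Step 11. [r3c6∈{5}] only 5 remains possible at r3c6 ⇒ r3c6=5.
Step 12. [r1c6∈{2}] r1c6 is down to just 2 ⇒ r1c6=2.
Step 13. [r6c5∈{5}] r6c5's peers cover all but 5. So r6c5=5.
Step 14. [r4c4∈{1}] r4c4's peers cover all but 1, so r4c4=1.
Step 15. [r1c2∈{4}] r1c2's peers cover all but 4, so r1c2=4.
Step 16. [r2c3∈{2}] only 2 remains possible at r2c3 ⇒ r2c3=2.
Step 17. [r5c6∈{3}] only 3 remains possible at r5c6 ⇒ r5c6=3.

Answer: 1 4 5 3 6 2 / 3 6 2 5 4 1 / 4 1 3 6 2 5 / 5 2 6 1 3 4 / 6 5 4 2 1 3 / 2 3 1 4 5 6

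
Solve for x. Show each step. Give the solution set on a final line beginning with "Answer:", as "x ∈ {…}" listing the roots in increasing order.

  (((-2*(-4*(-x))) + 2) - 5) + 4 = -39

Step 1. [(((-2*(-4*(-x))) + 2) - 5) + 4 = -39] peel the +4: subtract 4 from each side. So sub: ((-2*(-4*(-x))) + 2) - 5 = -43.
Step 2. [((-2*(-4*(-x))) + 2) - 5 = -43] -5 is outermost — add 5 both sides. So sub: (-2*(-4*(-x))) + 2 = -38.
Step 3. [(-2*(-4*(-x))) + 2 = -38] +2 is outermost — subtract 2 both sides, so sub: -2*(-4*(-x)) = -40.
Step 4. [-2*(-4*(-x)) = -40] -2 out front; divide by -2. So div: -4*(-x) = 20.
Step 5. [-4*(-x) = 20] LHS = -4·(…); ÷-4 both sides ⇒ div: -x = -5.
Step 6. [-x = -5] LHS negated; negate both sides. So neg: x = 5.

Answer: x ∈ {5}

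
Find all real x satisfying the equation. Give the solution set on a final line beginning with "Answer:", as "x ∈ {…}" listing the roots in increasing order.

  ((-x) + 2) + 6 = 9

Step 1. [((-x) + 2) + 6 = 9] subtract 6: x sits inside (… + 6), so sub: (-x) + 2 = 3.
Step 2. [(-x) + 2 = 3] 2 comes off first (subtract 2), so sub: -x = 1.
Step 3. [-x = 1] flip signs both sides ⇒ neg: x = -1.

Answer: x ∈ {-1}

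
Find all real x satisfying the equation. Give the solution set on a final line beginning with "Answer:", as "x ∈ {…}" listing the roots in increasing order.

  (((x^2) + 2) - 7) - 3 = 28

Step 1. [(((x^2) + 2) - 7) - 3 = 28] peel the -3: add 3 from each side ⇒ sub: ((x^2) + 2) - 7 = 31.
Step 2. [((x^2) + 2) - 7 = 31] 7 comes off first (add 7) ⇒ sub: (x^2) + 2 = 38.
Step 3. [(x^2) + 2 = 38] +2 is outermost — subtract 2 both sides. So sub: x^2 = 36.
Step 4. [x^2 = 36] 36 ≥ 0, LHS is (·)² — take ±√ ⇒ sqrt: x = 6 or -6.

Answer: x ∈ {-6, 6}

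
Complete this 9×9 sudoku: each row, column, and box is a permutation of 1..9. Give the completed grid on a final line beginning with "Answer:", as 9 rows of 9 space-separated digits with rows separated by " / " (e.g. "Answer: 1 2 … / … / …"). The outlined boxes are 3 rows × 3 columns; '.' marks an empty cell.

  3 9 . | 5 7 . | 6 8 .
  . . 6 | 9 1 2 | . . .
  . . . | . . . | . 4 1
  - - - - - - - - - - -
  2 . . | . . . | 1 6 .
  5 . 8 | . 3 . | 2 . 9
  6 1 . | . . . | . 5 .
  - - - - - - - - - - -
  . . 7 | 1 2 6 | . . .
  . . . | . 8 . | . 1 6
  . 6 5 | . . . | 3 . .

Step 1. [r5c8∈{7}] r5c8 has the single candidate 7, so r5c8=7.
Step 2. [r5c2∈{4}] r5c2's peers cover all but 4, so r5c2=4.
Step 3. [r2c1∈{4,7,8}] r2c1 is the only open cell in row 2 admitting 4. So r2c1=4.
Step 4. [r8c3∈{2,3,4,9}] in col 3, 4 fits only at r8c3. So r8c3=4.
Step 5. [r2c2∈{5,7,8}] in row 2, 8 fits only at r2c2 ⇒ r2c2=8.
Step 6. [r8c6∈{3,5,7,9}] r8c6 is the only open cell in box 8 admitting 5 ⇒ r8c6=5.
Step 7. [r4c2∈{3,7}] 7 has one home in box 4: r4c2 ⇒ r4c2=7.
Step 8. [r7c8∈{9}] only 9 remains possible at r7c8. So r7c8=9.
Step 9. [r8c7∈{7}] r8c7 is down to just 7 ⇒ r8c7=7.
Step 10. [r1c6∈{4}] nothing but 4 survives at r1c6, so r1c6=4.
Step 11. [r6c4∈{2,4,7,8}] row 6 places 2 nowhere but r6c4 ⇒ r6c4=2.
Step 12. [r7c1∈{8}] nothing but 8 survives at r7c1 ⇒ r7c1=8.
Step 13. [r9c9∈{2,4,8}] 8 has one home in row 9: r9c9, so r9c9=8.
Step 14. [r6c6∈{7,8,9}] row 6 places 7 nowhere but r6c6 ⇒ r6c6=7.
Step 15. [r9c6∈{9}] r9c6's peers cover all but 9 ⇒ r9c6=9.
Step 16. [r2c7∈{5}] r2c7 has the single candidate 5. So r2c7=5.
Step 17. [r9c5∈{4}] nothing but 4 survives at r9c5 ⇒ r9c5=4.
Step 18. [r4c4∈{4,8}] col 4 places 4 nowhere but r4c4. So r4c4=4.
Step 19. [r3c4∈{3,6,8}] in col 4, 8 fits only at r3c4, so r3c4=8.
Step 20. [r4c9∈{3}] only 3 remains possible at r4c9, so r4c9=3.
Step 21. [r7c7∈{4}] nothing but 4 survives at r7c7, so r7c7=4.
Step 22. [r3c3∈{2}] r3c3 is down to just 2. So r3c3=2.
Step 23. [r4c3∈{9}] nothing but 9 survives at r4c3. So r4c3=9.
Step 24. [r7c2∈{3}] r7c2's peers cover all but 3 ⇒ r7c2=3.
Step 25. [r8c2∈{2}] nothing but 2 survives at r8c2, so r8c2=2.
Step 26. [r4c5∈{5}] r4c5 is down to just 5, so r4c5=5.
Step 27. [r6c5∈{9}] only 9 remains possible at r6c5, so r6c5=9.
Step 28. [r2c8∈{3}] r2c8 is down to just 3 ⇒ r2c8=3.
Step 29. [r1c9∈{2}] r1c9 has the single candidate 2 ⇒ r1c9=2.
Step 30. [r3c6∈{3}] r3c6's peers cover all but 3. So r3c6=3.
Step 31. [r7c9∈{5}] r7c9 is down to just 5 ⇒ r7c9=5.
Step 32. [r8c1∈{9}] r8c1 has the single candidate 9, so r8c1=9.
Step 33. [r6c9∈{4}] only 4 remains possible at r6c9 ⇒ r6c9=4.
Step 34. [r8c4∈{3}] r8c4 is down to just 3. So r8c4=3.
Step 35. [r3c1∈{7}] r3c1 is down to just 7, so r3c1=7.
Step 36. [r5c6∈{1}] only 1 remains possible at r5c6. So r5c6=1.
Step 37. [r9c4∈{7}] r9c4's peers cover all but 7. So r9c4=7.
Step 38. [r9c1∈{1}] r9c1 is down to just 1. So r9c1=1.
Step 39. [r1c3∈{1}] r1c3's peers cover all but 1, so r1c3=1.
Step 40. [r6c7∈{8}] only 8 remains possible at r6c7 ⇒ r6c7=8.
Step 41. [r5c4∈{6}] r5c4's peers cover all but 6. So r5c4=6.
Step 42. [r2c9∈{7}] r2c9 is down to just 7 ⇒ r2c9=7.
Step 43. [r3c7∈{9}] r3c7 has the single candidate 9 ⇒ r3c7=9.
Step 44. [r3c2∈{5}] r3c2 has the single candidate 5. So r3c2=5.
Step 45. [r6c3∈{3}] r6c3 is down to just 3. So r6c3=3.
Step 46. [r3c5∈{6}] r3c5's peers cover all but 6, so r3c5=6.
Step 47. [r9c8∈{2}] r9c8 is down to just 2 ⇒ r9c8=2.
Step 48. [r4c6∈{8}] r4c6 is down to just 8 ⇒ r4c6=8.

Answer: 3 9 1 5 7 4 6 8 2 / 4 8 6 9 1 2 5 3 7 / 7 5 2 8 6 3 9 4 1 / 2 7 9 4 5 8 1 6 3 / 5 4 8 6 3 1 2 7 9 / 6 1 3 2 9 7 8 5 4 / 8 3 7 1 2 6 4 9 5 / 9 2 4 3 8 5 7 1 6 / 1 6 5 7 4 9 3 2 8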